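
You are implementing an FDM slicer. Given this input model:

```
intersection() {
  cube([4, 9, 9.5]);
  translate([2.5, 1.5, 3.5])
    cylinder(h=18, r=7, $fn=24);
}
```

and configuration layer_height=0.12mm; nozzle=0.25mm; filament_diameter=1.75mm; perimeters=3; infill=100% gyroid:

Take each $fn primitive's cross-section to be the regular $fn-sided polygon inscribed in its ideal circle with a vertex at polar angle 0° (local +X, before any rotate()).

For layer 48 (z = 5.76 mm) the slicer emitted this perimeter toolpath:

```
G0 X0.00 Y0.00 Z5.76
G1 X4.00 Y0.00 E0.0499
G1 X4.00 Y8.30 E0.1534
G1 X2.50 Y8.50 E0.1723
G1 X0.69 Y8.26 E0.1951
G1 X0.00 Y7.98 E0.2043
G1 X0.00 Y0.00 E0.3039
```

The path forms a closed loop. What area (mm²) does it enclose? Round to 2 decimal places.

Apply the shoelace formula to the sequence of (X, Y) vertices; enclosed area = 33.37 mm².

33.37 mm²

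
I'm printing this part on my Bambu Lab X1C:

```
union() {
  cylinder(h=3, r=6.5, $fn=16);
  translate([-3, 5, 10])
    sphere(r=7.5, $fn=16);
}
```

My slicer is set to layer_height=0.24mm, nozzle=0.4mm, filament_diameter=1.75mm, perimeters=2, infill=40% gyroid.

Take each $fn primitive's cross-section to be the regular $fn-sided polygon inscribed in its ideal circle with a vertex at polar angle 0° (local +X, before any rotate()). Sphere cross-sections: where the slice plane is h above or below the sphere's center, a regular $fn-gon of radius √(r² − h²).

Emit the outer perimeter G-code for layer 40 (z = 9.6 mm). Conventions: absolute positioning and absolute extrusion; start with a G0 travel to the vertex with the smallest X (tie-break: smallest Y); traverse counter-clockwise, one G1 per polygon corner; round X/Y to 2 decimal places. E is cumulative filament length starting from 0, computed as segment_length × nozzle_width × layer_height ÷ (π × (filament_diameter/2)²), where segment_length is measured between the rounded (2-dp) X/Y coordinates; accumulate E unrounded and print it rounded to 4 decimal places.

G0 X-10.49 Y5.00 Z9.60
G1 X-9.92 Y2.13 E0.1168
G1 X-8.30 Y-0.30 E0.2333
G1 X-5.87 Y-1.92 E0.3499
G1 X-3.00 Y-2.49 E0.4667
G1 X-0.13 Y-1.92 E0.5835
G1 X2.30 Y-0.30 E0.7000
G1 X3.92 Y2.13 E0.8166
G1 X4.49 Y5.00 E0.9334
G1 X3.92 Y7.87 E1.0502
G1 X2.30 Y10.30 E1.1667
G1 X-0.13 Y11.92 E1.2833
G1 X-3.00 Y12.49 E1.4001
G1 X-5.87 Y11.92 E1.5169
G1 X-8.30 Y10.30 E1.6334
G1 X-9.92 Y7.87 E1.7500
G1 X-10.49 Y5.00 E1.8668

At z = 9.6 mm: the cylinder does not reach this height (z outside [0, 3]); the r=7.5 sphere at (-3, 5) slices to a regular 16-gon of circumradius 7.489 (√(r²−h²) with h=0.4 from center); Taking the union: only the r=7.5 sphere at (-3, 5) is present, so the union is just that shape — 1 connected region. The outline is a single polygon with 16 vertices. Extrusion per mm of travel: 0.4 × 0.24 / (π × 0.875²) = 0.039912. Accumulating E over each segment gives final E = 1.8668.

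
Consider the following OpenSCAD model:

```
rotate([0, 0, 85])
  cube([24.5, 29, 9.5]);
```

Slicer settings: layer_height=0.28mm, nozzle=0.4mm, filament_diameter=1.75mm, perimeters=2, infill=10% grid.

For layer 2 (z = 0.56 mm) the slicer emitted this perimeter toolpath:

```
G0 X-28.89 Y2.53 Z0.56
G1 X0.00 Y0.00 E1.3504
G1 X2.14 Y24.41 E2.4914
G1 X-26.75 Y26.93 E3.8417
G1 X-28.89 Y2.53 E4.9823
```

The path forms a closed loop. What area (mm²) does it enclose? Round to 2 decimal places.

710.46 mm²

Apply the shoelace formula to the sequence of (X, Y) vertices; enclosed area = 710.46 mm².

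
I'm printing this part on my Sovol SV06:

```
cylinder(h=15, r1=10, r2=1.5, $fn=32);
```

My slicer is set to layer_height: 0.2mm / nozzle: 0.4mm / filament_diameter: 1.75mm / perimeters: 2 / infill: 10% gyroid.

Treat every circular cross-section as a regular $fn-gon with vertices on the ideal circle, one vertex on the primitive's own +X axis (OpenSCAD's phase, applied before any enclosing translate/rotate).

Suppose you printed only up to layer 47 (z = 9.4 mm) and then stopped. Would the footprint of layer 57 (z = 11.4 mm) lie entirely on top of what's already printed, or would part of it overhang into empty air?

Compare the two slices. At z = 9.4: the cone contributes a regular 32-gon of circumradius 4.673 (interpolated between r1=10 and r2=1.5 at t=0.627) (area = (32/2)·4.673²·sin(360°/32) = 68.17 mm²). At z = 11.4: the cone: at t=0.760 of its height the radius interpolates to r₁+(r₂−r₁)t = 3.540, giving a regular 32-gon of that circumradius (area = (32/2)·3.540²·sin(360°/32) = 39.12 mm²). Checking containment: the cross-section at z = 11.4 is a subset of the cross-section at z = 9.4.

entirely on top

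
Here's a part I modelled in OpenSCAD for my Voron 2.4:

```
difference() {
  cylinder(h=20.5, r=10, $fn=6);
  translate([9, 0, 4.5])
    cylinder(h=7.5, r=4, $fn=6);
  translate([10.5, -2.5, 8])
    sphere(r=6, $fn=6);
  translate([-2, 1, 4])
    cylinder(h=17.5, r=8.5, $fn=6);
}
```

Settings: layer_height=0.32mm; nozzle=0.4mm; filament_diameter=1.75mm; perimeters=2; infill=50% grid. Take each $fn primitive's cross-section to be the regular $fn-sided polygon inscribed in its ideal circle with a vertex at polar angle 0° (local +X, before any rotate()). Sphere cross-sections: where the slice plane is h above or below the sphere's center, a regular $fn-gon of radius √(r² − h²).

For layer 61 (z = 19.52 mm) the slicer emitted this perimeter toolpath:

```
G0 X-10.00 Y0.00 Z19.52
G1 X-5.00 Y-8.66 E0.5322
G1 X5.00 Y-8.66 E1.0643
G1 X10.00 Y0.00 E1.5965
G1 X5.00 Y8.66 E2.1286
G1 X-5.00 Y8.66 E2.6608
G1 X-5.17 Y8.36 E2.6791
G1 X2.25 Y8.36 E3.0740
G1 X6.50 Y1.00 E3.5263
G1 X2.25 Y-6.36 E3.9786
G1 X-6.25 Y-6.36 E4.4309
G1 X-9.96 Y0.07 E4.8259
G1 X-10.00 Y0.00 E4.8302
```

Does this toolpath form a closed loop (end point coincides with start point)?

Start point (G0): (-10.00, 0.00). End point (last G1): the path returns to the start — closed.

yes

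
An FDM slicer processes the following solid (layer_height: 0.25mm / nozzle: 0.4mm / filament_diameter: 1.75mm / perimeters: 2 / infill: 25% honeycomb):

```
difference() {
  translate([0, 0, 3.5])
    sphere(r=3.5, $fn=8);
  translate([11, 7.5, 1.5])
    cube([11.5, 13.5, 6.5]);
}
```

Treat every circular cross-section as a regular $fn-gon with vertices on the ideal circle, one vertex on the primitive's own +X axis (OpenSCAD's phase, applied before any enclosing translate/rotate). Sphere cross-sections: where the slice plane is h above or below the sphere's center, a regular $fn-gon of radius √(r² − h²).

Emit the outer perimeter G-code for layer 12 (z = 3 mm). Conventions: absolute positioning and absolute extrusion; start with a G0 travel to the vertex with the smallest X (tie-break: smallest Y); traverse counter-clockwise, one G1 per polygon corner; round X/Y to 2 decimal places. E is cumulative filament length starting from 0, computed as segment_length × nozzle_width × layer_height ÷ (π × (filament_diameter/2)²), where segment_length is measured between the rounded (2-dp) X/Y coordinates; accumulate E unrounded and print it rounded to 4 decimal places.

G0 X-3.46 Y0.00 Z3.00
G1 X-2.45 Y-2.45 E0.1102
G1 X0.00 Y-3.46 E0.2203
G1 X2.45 Y-2.45 E0.3305
G1 X3.46 Y0.00 E0.4407
G1 X2.45 Y2.45 E0.5509
G1 X0.00 Y3.46 E0.6610
G1 X-2.45 Y2.45 E0.7712
G1 X-3.46 Y0.00 E0.8814

At z = 3 mm: the sphere: section is a regular 8-gon, circumradius = √(r²−h²) = √(3.5²−0.5²) = 3.464; the 11.5×13.5 cube at (11, 7.5) contributes its full rectangle; Taking the first minus the rest: starting from the r=3.5 sphere, the 11.5×13.5 cube at (11, 7.5) misses the remaining region (no effect) — 1 connected region. The outline is a single polygon with 8 vertices. Extrusion per mm of travel: 0.4 × 0.25 / (π × 0.875²) = 0.041575. Accumulating E over each segment gives final E = 0.8814.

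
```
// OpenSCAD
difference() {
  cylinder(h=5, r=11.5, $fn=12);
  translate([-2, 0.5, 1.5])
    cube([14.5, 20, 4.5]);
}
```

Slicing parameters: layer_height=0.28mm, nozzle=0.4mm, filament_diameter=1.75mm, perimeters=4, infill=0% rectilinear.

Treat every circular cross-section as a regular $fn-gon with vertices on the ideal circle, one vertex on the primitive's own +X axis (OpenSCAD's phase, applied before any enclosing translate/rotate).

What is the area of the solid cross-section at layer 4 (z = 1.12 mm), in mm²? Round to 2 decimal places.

At z = 1.12 mm: the r=11.5 cylinder gives a regular 12-gon of circumradius 11.5 (constant along its height) (area = (12/2)·11.500²·sin(360°/12) = 396.75 mm²); the cube at (-2, 0.5) is absent (z outside [1.5, 6]); Subtracting the remaining from the first: none of the subtracted shapes is present at this height, so the r=11.5 cylinder is unchanged — area = 396.75 mm². Overall, the cross-section is a single solid region. Net area = 396.75 mm².

396.75 mm²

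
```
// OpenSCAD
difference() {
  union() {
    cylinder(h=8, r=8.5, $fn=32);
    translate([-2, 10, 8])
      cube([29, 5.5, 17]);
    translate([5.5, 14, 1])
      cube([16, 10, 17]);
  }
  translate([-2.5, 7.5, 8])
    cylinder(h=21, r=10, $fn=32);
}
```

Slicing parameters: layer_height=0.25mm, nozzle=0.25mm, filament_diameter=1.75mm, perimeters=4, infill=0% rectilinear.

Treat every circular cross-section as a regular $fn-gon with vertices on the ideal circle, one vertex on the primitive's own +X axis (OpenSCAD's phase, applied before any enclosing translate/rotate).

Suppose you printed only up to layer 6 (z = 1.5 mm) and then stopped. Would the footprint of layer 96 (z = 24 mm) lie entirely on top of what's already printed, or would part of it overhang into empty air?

part overhangs

Compare the two slices. At z = 1.5: the cylinder: section is a regular 32-gon, circumradius r=8.5 (area = (32/2)·8.500²·sin(360°/32) = 225.52 mm²); the cube at (-2, 10) is absent (z outside [8, 25]); the 16×10 cube at (5.5, 14) contributes its full rectangle (area 160.00 mm²); Merging all regions: the 2 present regions are separate (no shared area or edge), so areas and boundary lengths simply add and each stays a separate island — area = 385.52 mm²; the cylinder at (-2.5, 7.5) is not intersected at this z (z outside [8, 29]); After the difference (first − rest): none of the subtracted shapes is present at this height, so the result so far is unchanged — area = 385.52 mm². At z = 24: the cylinder does not reach this height (z outside [0, 8]); the 29×5.5 cube at (-2, 10) contributes its full rectangle (area 159.50 mm²); the cube at (5.5, 14) is absent (z outside [1, 18]); Combining (union): only the 29×5.5 cube at (-2, 10) is present, so the union is just that shape — area = 159.50 mm²; the r=10 cylinder at (-2.5, 7.5) contributes a regular 32-gon of circumradius 10 (area = (32/2)·10.000²·sin(360°/32) = 312.14 mm²); Taking the first minus the rest: starting from the result so far (159.50 mm²), the r=10 cylinder at (-2.5, 7.5) partially overlaps it — only the 42.65 mm² overlap (of its 312.14 mm²) is removed, clipping the outline — area = 116.85 mm². Checking containment: at z = 24 the cross-section extends beyond the z = 1.5 cross-section by about 92.85 mm².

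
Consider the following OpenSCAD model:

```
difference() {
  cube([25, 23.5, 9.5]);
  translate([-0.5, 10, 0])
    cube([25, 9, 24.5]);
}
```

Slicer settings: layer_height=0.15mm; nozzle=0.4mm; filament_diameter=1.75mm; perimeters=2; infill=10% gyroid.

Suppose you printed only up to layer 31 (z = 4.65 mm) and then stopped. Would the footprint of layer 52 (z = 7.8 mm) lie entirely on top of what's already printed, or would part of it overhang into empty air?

Compare the two slices. At z = 4.65: the cube (footprint 25×23.5) is included at this height (area 587.50 mm²); the cube at (-0.5, 10) is present — its section is the full 25×9 rectangle (area 225.00 mm²); Subtracting the remaining from the first: starting from the 25×23.5 cube (587.50 mm²), the 25×9 cube at (-0.5, 10) partially overlaps it — only the 220.50 mm² overlap (of its 225.00 mm²) is removed, clipping the outline — area = 367.00 mm². At z = 7.8: the 25×23.5 cube contributes its full rectangle (area 587.50 mm²); the cube at (-0.5, 10) (footprint 25×9) is included at this height (area 225.00 mm²); Taking the first minus the rest: starting from the 25×23.5 cube (587.50 mm²), the 25×9 cube at (-0.5, 10) partially overlaps it — only the 220.50 mm² overlap (of its 225.00 mm²) is removed, clipping the outline — area = 367.00 mm². Checking containment: the cross-section at z = 7.8 is a subset of the cross-section at z = 4.65.

entirely on top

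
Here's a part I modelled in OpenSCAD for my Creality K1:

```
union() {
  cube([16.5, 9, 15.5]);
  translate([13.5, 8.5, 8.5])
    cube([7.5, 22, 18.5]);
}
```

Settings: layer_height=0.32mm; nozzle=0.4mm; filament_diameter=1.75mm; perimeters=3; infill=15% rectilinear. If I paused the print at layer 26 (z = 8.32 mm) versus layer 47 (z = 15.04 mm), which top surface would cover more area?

Layer 26 (z = 8.32): the cube (footprint 16.5×9) is included at this height (area 148.50 mm²); the cube at (13.5, 8.5) is absent (z outside [8.5, 27]); Taking the union: only the 16.5×9 cube is present, so the union is just that shape — area = 148.50 mm². So its area = 148.50 mm². Layer 47 (z = 15.04): the 16.5×9 cube contributes its full rectangle (area 148.50 mm²); the 7.5×22 cube at (13.5, 8.5) contributes its full rectangle (area 165.00 mm²); Combining (union): the regions partially overlap — summed areas 313.50 mm² minus the doubly-counted overlap 1.50 mm² gives 312.00 mm² — area = 312.00 mm². So its area = 312.00 mm². Layer 47 is larger (312.00 vs 148.50 mm²).

layer 47 (z = 15.04 mm)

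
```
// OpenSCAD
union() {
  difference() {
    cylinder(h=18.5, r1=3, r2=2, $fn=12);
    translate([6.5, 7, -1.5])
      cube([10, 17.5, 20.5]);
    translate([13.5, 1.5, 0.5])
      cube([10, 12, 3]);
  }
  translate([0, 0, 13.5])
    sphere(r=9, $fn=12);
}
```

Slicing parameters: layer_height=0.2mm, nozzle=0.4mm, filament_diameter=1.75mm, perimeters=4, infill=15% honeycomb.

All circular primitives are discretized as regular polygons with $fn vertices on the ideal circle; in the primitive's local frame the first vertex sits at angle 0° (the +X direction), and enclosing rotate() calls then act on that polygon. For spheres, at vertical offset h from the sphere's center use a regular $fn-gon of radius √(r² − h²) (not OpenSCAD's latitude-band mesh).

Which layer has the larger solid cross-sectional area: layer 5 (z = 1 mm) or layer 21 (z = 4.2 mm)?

layer 5 (z = 1 mm)

Layer 5 (z = 1): the cone contributes a regular 12-gon of circumradius 2.946 (interpolated between r1=3 and r2=2 at t=0.054) (area = (12/2)·2.946²·sin(360°/12) = 26.04 mm²); the cube at (6.5, 7) (footprint 10×17.5) is included at this height (area 175.00 mm²); the cube at (13.5, 1.5) (footprint 10×12) is included at this height (area 120.00 mm²); After the difference (first − rest): starting from the cone (26.04 mm²), the 10×17.5 cube at (6.5, 7) misses the remaining region (no effect); the 10×12 cube at (13.5, 1.5) misses the remaining region (no effect) — area = 26.04 mm²; the sphere does not reach this height (|z−center|=12.500 > r=9); Combining (union): only the result so far is present, so the union is just that shape — area = 26.04 mm². So its area = 26.04 mm². Layer 21 (z = 4.2): the cone contributes a regular 12-gon of circumradius 2.773 (interpolated between r1=3 and r2=2 at t=0.227) (area = (12/2)·2.773²·sin(360°/12) = 23.07 mm²); the 10×17.5 cube at (6.5, 7) contributes its full rectangle (area 175.00 mm²); the cube at (13.5, 1.5) is absent (z outside [0.5, 3.5]); After the difference (first − rest): starting from the cone (23.07 mm²), the 10×17.5 cube at (6.5, 7) misses the remaining region (no effect) — area = 23.07 mm²; the sphere is not intersected at this z (|z−center|=9.300 > r=9); Combining (union): only the result so far is present, so the union is just that shape — area = 23.07 mm². So its area = 23.07 mm². Layer 5 is larger (26.04 vs 23.07 mm²).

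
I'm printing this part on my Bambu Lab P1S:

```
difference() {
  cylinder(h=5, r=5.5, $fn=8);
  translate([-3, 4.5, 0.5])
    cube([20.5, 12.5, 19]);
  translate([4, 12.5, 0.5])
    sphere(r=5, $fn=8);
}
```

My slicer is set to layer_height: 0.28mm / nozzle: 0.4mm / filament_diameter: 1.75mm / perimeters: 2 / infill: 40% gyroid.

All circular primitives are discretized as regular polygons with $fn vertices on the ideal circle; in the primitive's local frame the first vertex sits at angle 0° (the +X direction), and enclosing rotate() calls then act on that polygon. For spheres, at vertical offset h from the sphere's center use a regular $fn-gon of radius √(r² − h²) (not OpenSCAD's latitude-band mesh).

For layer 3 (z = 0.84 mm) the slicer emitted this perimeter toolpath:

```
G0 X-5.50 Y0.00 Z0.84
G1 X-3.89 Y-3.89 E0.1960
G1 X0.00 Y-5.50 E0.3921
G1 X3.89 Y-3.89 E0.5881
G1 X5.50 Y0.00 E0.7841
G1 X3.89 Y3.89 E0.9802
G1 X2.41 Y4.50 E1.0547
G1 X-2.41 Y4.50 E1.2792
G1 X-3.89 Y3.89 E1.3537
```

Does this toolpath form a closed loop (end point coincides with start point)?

Start point (G0): (-5.50, 0.00). End point (last G1): the path does not return to the start — open.

no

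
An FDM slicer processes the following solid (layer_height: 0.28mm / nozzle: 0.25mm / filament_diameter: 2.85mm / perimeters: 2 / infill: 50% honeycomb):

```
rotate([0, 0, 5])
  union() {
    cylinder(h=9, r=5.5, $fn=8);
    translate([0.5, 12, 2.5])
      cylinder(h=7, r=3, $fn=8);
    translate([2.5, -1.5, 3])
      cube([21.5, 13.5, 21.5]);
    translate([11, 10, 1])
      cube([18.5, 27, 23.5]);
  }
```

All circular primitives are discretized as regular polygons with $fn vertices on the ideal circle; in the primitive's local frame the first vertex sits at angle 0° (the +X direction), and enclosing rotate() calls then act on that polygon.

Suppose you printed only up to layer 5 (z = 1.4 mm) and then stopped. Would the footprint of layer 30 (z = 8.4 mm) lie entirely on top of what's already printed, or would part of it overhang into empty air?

part overhangs

Compare the two slices. At z = 1.4: the r=5.5 cylinder gives a regular 8-gon of circumradius 5.5 (constant along its height) (area = (8/2)·5.500²·sin(360°/8) = 85.56 mm²); the cylinder at (0.5, 12) is not intersected at this z (z outside [2.5, 9.5]); the cube at (2.5, -1.5) is not intersected at this z (z outside [3, 24.5]); the cube at (11, 10) (footprint 18.5×27) is included at this height (area 499.50 mm²); Merging all regions: the 2 present regions are separate (no shared area or edge), so areas and boundary lengths simply add and each stays a separate island — area = 585.06 mm²; (whole slice rotated 5° about Z — lengths, areas and connectivity unchanged). At z = 8.4: the cylinder: section is a regular 8-gon, circumradius r=5.5 (area = (8/2)·5.500²·sin(360°/8) = 85.56 mm²); the r=3 cylinder at (0.5, 12) contributes a regular 8-gon of circumradius 3 (area = (8/2)·3.000²·sin(360°/8) = 25.46 mm²); the cube at (2.5, -1.5) is present — its section is the full 21.5×13.5 rectangle (area 290.25 mm²); the cube at (11, 10) is present — its section is the full 18.5×27 rectangle (area 499.50 mm²); Merging all regions: the regions partially overlap — summed areas 900.77 mm² minus the doubly-counted overlap 40.16 mm² gives 860.60 mm² — area = 860.60 mm²; (whole slice rotated 5° about Z — lengths, areas and connectivity unchanged). Checking containment: at z = 8.4 the cross-section extends beyond the z = 1.4 cross-section by about 275.55 mm².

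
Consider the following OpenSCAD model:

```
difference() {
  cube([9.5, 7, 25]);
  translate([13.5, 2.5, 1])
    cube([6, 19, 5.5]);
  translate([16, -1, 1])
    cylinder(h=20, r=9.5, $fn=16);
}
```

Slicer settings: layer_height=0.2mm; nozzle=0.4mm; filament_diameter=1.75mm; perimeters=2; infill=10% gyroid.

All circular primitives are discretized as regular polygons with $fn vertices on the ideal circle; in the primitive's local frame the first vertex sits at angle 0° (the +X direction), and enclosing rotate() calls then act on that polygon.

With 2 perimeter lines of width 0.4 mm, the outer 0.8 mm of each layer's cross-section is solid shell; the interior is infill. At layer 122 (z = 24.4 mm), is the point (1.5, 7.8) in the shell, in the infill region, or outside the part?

outside

At z = 24.4 mm: the 9.5×7 cube contributes its full rectangle; the cube at (13.5, 2.5) is absent (z outside [1, 6.5]); the cylinder at (16, -1) is absent (z outside [1, 21]); After the difference (first − rest): none of the subtracted shapes is present at this height, so the 9.5×7 cube is unchanged — 1 connected region. Overall, the cross-section is a single solid region. The nearest boundary edge runs (9.50, 7.00)→(0.00, 7.00); distance from the point to it = 0.80 mm. The point is not inside any of the regions above, so it lies outside the cross-section (0.80 mm from the nearest boundary).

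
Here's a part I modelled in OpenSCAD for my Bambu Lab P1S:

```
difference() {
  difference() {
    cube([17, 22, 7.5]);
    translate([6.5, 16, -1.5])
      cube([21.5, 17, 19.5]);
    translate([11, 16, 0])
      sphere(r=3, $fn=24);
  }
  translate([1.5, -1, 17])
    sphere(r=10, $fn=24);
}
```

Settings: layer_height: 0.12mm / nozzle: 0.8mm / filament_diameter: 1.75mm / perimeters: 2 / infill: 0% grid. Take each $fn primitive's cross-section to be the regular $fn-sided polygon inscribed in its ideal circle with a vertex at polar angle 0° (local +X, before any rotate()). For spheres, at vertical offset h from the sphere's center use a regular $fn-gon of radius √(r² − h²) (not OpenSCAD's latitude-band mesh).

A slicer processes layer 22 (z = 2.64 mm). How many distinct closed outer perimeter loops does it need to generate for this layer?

1

At z = 2.64 mm: the cube is present — its section is the full 17×22 rectangle; the 21.5×17 cube at (6.5, 16) contributes its full rectangle; the r=3 sphere at (11, 16) slices to a regular 24-gon of circumradius 1.425 (√(r²−h²) with h=2.64 from center); Subtracting the remaining from the first: starting from the 17×22 cube, the 21.5×17 cube at (6.5, 16) partially overlaps it — only the 63.00 mm² overlap (of its 365.50 mm²) is removed, clipping the outline; the r=3 sphere at (11, 16) partially overlaps it — only the 3.15 mm² overlap (of its 6.31 mm²) is removed, clipping the outline — 1 connected region; the sphere at (1.5, -1) does not reach this height (|z−center|=14.360 > r=10); Taking the first minus the rest: none of the subtracted shapes is present at this height, so the result so far is unchanged — 1 connected region. The result has 1 disconnected region.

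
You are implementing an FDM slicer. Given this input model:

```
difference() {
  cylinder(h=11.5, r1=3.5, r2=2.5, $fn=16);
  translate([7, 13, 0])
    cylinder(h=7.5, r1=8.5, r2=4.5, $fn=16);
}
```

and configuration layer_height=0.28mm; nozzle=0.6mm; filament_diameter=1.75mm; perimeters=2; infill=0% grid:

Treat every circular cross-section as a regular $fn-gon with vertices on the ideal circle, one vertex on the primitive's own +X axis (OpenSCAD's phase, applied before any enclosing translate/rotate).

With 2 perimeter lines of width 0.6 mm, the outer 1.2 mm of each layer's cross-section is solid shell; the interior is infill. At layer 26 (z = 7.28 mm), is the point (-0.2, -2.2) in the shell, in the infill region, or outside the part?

At z = 7.28 mm: the cone (r1=3.5→r2=2.5) has section circumradius 2.867 here — a regular 16-gon; the cone at (7, 13) (r1=8.5→r2=4.5) has section circumradius 4.617 here — a regular 16-gon; After the difference (first − rest): starting from the cone, the cone at (7, 13) misses the remaining region (no effect) — 1 connected region. Overall, the cross-section is a single solid region. The nearest boundary edge runs (-0.00, -2.87)→(-1.10, -2.65); distance from the point to it = 0.62 mm. The point is inside the cross-section, 0.62 mm from the nearest boundary — within the 1.2 mm shell band (2 × 0.6).

shell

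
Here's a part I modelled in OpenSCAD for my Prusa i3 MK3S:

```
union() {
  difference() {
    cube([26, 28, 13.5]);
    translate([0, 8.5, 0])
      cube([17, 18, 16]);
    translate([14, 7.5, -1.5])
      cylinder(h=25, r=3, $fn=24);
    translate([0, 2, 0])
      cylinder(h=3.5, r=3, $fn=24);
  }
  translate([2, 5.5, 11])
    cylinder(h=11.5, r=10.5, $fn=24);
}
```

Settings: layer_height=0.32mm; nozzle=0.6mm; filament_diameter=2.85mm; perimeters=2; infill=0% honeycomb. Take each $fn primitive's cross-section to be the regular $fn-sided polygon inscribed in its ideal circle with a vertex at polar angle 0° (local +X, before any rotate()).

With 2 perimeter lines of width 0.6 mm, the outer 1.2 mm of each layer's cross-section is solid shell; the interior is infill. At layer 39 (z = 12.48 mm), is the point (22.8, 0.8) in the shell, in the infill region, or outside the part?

shell

At z = 12.48 mm: the 26×28 cube contributes its full rectangle; the cube at (0, 8.5) (footprint 17×18) is included at this height; the r=3 cylinder at (14, 7.5) contributes a regular 24-gon of circumradius 3; the cylinder at (0, 2) is absent (z outside [0, 3.5]); Subtracting the remaining from the first: starting from the 26×28 cube, the 17×18 cube at (0, 8.5) lies inside it touching the edge (removes its full 306.00 mm²); the r=3 cylinder at (14, 7.5) partially overlaps it — only the 19.83 mm² overlap (of its 27.95 mm²) is removed, clipping the outline — 1 connected region; the r=10.5 cylinder at (2, 5.5) gives a regular 24-gon of circumradius 10.5 (constant along its height); Taking the union: the regions partially overlap (shared area 99.04 mm²), so overlapping operands fuse into one piece — 1 connected region. Overall, the cross-section is a single solid region. The nearest boundary edge runs (26.00, 0.00)→(10.90, 0.00); distance from the point to it = 0.80 mm. The point is inside the cross-section, 0.80 mm from the nearest boundary — within the 1.2 mm shell band (2 × 0.6).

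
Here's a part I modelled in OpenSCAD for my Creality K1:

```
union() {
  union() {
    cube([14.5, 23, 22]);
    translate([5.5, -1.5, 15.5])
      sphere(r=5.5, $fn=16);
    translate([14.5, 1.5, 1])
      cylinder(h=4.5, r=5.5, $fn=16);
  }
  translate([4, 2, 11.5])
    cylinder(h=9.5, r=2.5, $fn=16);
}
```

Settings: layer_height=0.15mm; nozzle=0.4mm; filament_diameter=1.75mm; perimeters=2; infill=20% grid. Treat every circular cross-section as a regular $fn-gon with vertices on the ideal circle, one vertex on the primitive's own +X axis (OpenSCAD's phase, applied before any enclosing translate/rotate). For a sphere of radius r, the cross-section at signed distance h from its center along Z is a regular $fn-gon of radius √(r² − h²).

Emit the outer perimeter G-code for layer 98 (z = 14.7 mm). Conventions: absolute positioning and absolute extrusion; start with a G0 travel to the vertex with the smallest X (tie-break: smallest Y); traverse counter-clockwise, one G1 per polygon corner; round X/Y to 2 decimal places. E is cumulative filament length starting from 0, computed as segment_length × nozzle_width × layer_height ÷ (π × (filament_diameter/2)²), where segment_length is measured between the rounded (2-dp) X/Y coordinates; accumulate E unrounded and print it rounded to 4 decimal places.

G0 X0.00 Y0.00 Z14.70
G1 X0.36 Y0.00 E0.0090
G1 X0.06 Y-1.50 E0.0471
G1 X0.47 Y-3.58 E0.1000
G1 X1.65 Y-5.35 E0.1531
G1 X3.42 Y-6.53 E0.2062
G1 X5.50 Y-6.94 E0.2590
G1 X7.58 Y-6.53 E0.3119
G1 X9.35 Y-5.35 E0.3650
G1 X10.53 Y-3.58 E0.4181
G1 X10.94 Y-1.50 E0.4709
G1 X10.64 Y0.00 E0.5091
G1 X14.50 Y0.00 E0.6054
G1 X14.50 Y23.00 E1.1791
G1 X0.00 Y23.00 E1.5408
G1 X0.00 Y0.00 E2.1146

At z = 14.7 mm: the cube (footprint 14.5×23) is included at this height; the r=5.5 sphere at (5.5, -1.5) slices to a regular 16-gon of circumradius 5.442 (√(r²−h²) with h=0.8 from center); the cylinder at (14.5, 1.5) does not reach this height (z outside [1, 5.5]); Combining (union): the regions partially overlap (shared area 29.45 mm²), so overlapping operands fuse into one piece — 1 connected region; the r=2.5 cylinder at (4, 2) gives a regular 16-gon of circumradius 2.5 (constant along its height); Taking the union: the r=2.5 cylinder at (4, 2) lies entirely inside the result so far, so the union is just the result so far — 1 connected region. The outline is a single polygon with 15 vertices. Extrusion per mm of travel: 0.4 × 0.15 / (π × 0.875²) = 0.024945. Accumulating E over each segment gives final E = 2.1146.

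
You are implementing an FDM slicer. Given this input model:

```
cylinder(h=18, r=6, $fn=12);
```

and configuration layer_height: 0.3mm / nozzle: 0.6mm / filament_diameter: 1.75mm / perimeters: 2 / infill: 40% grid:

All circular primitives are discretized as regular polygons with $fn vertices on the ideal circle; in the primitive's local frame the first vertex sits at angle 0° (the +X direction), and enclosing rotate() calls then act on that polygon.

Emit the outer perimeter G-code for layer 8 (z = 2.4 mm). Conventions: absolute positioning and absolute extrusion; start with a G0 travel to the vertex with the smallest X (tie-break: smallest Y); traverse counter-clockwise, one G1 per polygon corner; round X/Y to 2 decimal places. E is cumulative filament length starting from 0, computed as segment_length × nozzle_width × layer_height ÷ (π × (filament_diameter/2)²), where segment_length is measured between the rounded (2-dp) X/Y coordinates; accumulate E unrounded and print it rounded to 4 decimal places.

G0 X-6.00 Y0.00 Z2.40
G1 X-5.20 Y-3.00 E0.2324
G1 X-3.00 Y-5.20 E0.4652
G1 X0.00 Y-6.00 E0.6975
G1 X3.00 Y-5.20 E0.9299
G1 X5.20 Y-3.00 E1.1627
G1 X6.00 Y0.00 E1.3951
G1 X5.20 Y3.00 E1.6274
G1 X3.00 Y5.20 E1.8603
G1 X0.00 Y6.00 E2.0926
G1 X-3.00 Y5.20 E2.3250
G1 X-5.20 Y3.00 E2.5578
G1 X-6.00 Y0.00 E2.7901

At z = 2.4 mm: the r=6 cylinder gives a regular 12-gon of circumradius 6 (constant along its height). The outline is a single polygon with 12 vertices. Extrusion per mm of travel: 0.6 × 0.3 / (π × 0.875²) = 0.074835. Accumulating E over each segment gives final E = 2.7901.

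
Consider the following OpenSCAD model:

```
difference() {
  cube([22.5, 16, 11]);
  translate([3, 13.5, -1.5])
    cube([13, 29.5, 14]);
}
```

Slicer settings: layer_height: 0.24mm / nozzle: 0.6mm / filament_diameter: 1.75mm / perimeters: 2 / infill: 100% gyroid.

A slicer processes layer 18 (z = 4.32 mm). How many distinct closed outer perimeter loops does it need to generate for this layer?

1

At z = 4.32 mm: the cube (footprint 22.5×16) is included at this height; the 13×29.5 cube at (3, 13.5) contributes its full rectangle; After the difference (first − rest): starting from the 22.5×16 cube, the 13×29.5 cube at (3, 13.5) partially overlaps it — only the 32.50 mm² overlap (of its 383.50 mm²) is removed, clipping the outline — 1 connected region. The result has 1 disconnected region.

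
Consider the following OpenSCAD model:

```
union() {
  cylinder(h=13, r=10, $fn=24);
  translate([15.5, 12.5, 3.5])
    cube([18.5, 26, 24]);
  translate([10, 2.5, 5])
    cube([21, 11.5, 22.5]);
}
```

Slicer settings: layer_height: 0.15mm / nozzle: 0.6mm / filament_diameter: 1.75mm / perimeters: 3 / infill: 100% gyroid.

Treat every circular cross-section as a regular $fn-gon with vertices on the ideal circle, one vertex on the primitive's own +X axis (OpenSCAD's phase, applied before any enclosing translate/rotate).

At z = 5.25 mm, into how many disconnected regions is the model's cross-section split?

2

At z = 5.25 mm: the cylinder: section is a regular 24-gon, circumradius r=10; the cube at (15.5, 12.5) (footprint 18.5×26) is included at this height; the cube at (10, 2.5) is present — its section is the full 21×11.5 rectangle; Merging all regions: the regions partially overlap (shared area 23.25 mm²), so overlapping operands fuse into one piece — 2 connected regions. The result has 2 disconnected regions.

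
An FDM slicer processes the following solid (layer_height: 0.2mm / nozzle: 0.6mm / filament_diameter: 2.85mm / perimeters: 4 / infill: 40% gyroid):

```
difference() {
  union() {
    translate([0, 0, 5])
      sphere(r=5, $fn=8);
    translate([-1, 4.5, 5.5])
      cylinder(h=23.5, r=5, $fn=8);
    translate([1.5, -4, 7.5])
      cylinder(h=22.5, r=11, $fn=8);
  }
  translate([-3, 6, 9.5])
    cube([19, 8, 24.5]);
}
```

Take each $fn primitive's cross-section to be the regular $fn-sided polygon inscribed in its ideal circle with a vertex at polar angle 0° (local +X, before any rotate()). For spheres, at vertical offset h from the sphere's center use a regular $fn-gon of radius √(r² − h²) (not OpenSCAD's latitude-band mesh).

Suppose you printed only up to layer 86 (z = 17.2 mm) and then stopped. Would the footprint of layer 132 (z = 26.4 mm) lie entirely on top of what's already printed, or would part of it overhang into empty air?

entirely on top

Compare the two slices. At z = 17.2: the sphere is absent (|z−center|=12.200 > r=5); the r=5 cylinder at (-1, 4.5) gives a regular 8-gon of circumradius 5 (constant along its height) (area = (8/2)·5.000²·sin(360°/8) = 70.71 mm²); the cylinder at (1.5, -4): section is a regular 8-gon, circumradius r=11 (area = (8/2)·11.000²·sin(360°/8) = 342.24 mm²); Merging all regions: the regions partially overlap — summed areas 412.95 mm² minus the doubly-counted overlap 46.94 mm² gives 366.01 mm² — area = 366.01 mm²; the cube at (-3, 6) (footprint 19×8) is included at this height (area 152.00 mm²); Taking the first minus the rest: starting from that combined region (366.01 mm²), the 19×8 cube at (-3, 6) partially overlaps it — only the 16.89 mm² overlap (of its 152.00 mm²) is removed, clipping the outline — area = 349.12 mm². At z = 26.4: the sphere is not intersected at this z (|z−center|=21.400 > r=5); the r=5 cylinder at (-1, 4.5) contributes a regular 8-gon of circumradius 5 (area = (8/2)·5.000²·sin(360°/8) = 70.71 mm²); the r=11 cylinder at (1.5, -4) contributes a regular 8-gon of circumradius 11 (area = (8/2)·11.000²·sin(360°/8) = 342.24 mm²); Taking the union: the regions partially overlap — summed areas 412.95 mm² minus the doubly-counted overlap 46.94 mm² gives 366.01 mm² — area = 366.01 mm²; the cube at (-3, 6) (footprint 19×8) is included at this height (area 152.00 mm²); Subtracting the remaining from the first: starting from that combined region (366.01 mm²), the 19×8 cube at (-3, 6) partially overlaps it — only the 16.89 mm² overlap (of its 152.00 mm²) is removed, clipping the outline — area = 349.12 mm². Checking containment: the cross-section at z = 26.4 is a subset of the cross-section at z = 17.2.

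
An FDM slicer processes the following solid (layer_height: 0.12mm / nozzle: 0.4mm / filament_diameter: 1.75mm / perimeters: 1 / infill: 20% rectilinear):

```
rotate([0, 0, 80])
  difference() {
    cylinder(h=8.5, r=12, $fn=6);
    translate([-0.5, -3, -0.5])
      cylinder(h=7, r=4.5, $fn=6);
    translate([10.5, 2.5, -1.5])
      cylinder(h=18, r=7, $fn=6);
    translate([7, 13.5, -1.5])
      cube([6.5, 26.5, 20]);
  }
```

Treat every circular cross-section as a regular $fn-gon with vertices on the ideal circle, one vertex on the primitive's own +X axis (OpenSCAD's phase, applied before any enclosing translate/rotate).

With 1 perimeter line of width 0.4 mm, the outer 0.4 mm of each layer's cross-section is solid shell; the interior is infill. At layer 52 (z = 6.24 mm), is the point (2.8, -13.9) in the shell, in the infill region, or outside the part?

outside

At z = 6.24 mm: the cylinder: section is a regular 6-gon, circumradius r=12; the r=4.5 cylinder at (-0.5, -3) contributes a regular 6-gon of circumradius 4.5; the cylinder at (10.5, 2.5): section is a regular 6-gon, circumradius r=7; the cube at (7, 13.5) (footprint 6.5×26.5) is included at this height; After the difference (first − rest): starting from the r=12 cylinder, the r=4.5 cylinder at (-0.5, -3) lies wholly inside it (removes its full 52.61 mm² and its 27.00 mm outline becomes a hole wall); the r=7 cylinder at (10.5, 2.5) partially overlaps it — only the 57.01 mm² overlap (of its 127.31 mm²) is removed, clipping the outline; the 6.5×26.5 cube at (7, 13.5) misses the remaining region (no effect) — 1 connected region with 1 hole; (whole slice rotated 80° about Z — lengths, areas and connectivity unchanged). Overall, the cross-section is one region with 1 hole. Undo the 80° rotation: the query point maps to (-13.203, -5.171) in the un-rotated model frame. The nearest boundary edge runs (-6.00, -10.39)→(-12.00, 0.00); distance from the point to it = 3.63 mm. The point is not inside any of the regions above, so it lies outside the cross-section (3.63 mm from the nearest boundary).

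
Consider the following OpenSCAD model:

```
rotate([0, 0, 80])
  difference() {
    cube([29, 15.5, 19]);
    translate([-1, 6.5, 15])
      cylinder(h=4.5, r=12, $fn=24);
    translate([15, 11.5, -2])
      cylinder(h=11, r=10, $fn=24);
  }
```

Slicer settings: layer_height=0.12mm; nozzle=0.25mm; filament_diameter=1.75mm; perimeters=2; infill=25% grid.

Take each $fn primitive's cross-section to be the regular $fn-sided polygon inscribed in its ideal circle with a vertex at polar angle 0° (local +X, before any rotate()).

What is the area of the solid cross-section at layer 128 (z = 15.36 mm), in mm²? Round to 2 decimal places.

At z = 15.36 mm: the 29×15.5 cube contributes its full rectangle (area 449.50 mm²); the cylinder at (-1, 6.5): section is a regular 24-gon, circumradius r=12 (area = (24/2)·12.000²·sin(360°/24) = 447.24 mm²); the cylinder at (15, 11.5) is absent (z outside [-2, 9]); Subtracting the remaining from the first: starting from the 29×15.5 cube (449.50 mm²), the r=12 cylinder at (-1, 6.5) partially overlaps it — only the 154.15 mm² overlap (of its 447.24 mm²) is removed, clipping the outline — area = 295.35 mm²; (rotated 80° about Z; rotation is an isometry so areas/perimeters/island counts are preserved). Overall, the cross-section is a single solid region. Net area = 295.35 mm².

295.35 mm²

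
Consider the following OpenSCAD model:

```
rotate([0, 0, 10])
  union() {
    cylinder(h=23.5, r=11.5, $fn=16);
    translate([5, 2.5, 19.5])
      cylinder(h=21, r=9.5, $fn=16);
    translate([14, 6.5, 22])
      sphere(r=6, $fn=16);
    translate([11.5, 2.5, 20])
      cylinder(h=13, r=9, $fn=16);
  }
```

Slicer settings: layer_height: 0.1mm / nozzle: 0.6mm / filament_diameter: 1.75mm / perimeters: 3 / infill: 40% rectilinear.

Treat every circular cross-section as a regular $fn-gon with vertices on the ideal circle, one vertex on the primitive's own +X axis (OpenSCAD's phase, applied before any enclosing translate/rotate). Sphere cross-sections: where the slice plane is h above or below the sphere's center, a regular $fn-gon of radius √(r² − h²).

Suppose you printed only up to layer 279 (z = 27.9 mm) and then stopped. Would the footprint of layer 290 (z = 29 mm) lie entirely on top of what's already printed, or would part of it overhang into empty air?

entirely on top

Compare the two slices. At z = 27.9: the cylinder is absent (z outside [0, 23.5]); the r=9.5 cylinder at (5, 2.5) contributes a regular 16-gon of circumradius 9.5 (area = (16/2)·9.500²·sin(360°/16) = 276.30 mm²); the sphere at (14, 6.5): section is a regular 16-gon, circumradius = √(r²−h²) = √(6²−5.9²) = 1.091 (area = (16/2)·1.091²·sin(360°/16) = 3.64 mm²); the cylinder at (11.5, 2.5): section is a regular 16-gon, circumradius r=9 (area = (16/2)·9.000²·sin(360°/16) = 247.98 mm²); Taking the union: the regions partially overlap — summed areas 527.92 mm² minus the doubly-counted overlap 149.27 mm² gives 378.65 mm² — area = 378.65 mm²; (whole slice rotated 10° about Z — lengths, areas and connectivity unchanged). At z = 29: the cylinder is absent (z outside [0, 23.5]); the r=9.5 cylinder at (5, 2.5) contributes a regular 16-gon of circumradius 9.5 (area = (16/2)·9.500²·sin(360°/16) = 276.30 mm²); the sphere at (14, 6.5) is not intersected at this z (|z−center|=7.000 > r=6); the cylinder at (11.5, 2.5): section is a regular 16-gon, circumradius r=9 (area = (16/2)·9.000²·sin(360°/16) = 247.98 mm²); Taking the union: the regions partially overlap — summed areas 524.28 mm² minus the doubly-counted overlap 145.63 mm² gives 378.65 mm² — area = 378.65 mm²; (rotated 10° about Z; rotation is an isometry so areas/perimeters/island counts are preserved). Checking containment: the cross-section at z = 29 is a subset of the cross-section at z = 27.9.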